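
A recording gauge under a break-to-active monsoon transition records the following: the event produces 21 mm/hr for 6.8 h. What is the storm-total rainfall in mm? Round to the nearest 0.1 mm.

Total = Σ Rᵢ Δtᵢ = 21 × 6.8
      = 142.8 = 142.8 mm.

total ≈ 142.8 mm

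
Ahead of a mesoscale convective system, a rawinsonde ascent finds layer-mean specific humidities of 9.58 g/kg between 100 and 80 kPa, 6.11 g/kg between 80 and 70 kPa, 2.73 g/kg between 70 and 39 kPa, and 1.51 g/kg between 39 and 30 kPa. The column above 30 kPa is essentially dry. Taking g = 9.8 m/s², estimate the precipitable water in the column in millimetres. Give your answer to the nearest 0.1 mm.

Precipitable water is the column-integrated vapour mass per unit area: PW = (1/g) Σ q̄ Δp, with q in kg/kg and Δp in Pa (1 kg/m² of water = 1 mm).
Layer 100–80 kPa: Δp = 200 hPa = 20000 Pa, q̄ = 0.00958 kg/kg → 0.00958 × 20000 / 9.8 = 19.55 mm
Layer 80–70 kPa: Δp = 100 hPa = 10000 Pa, q̄ = 0.00611 kg/kg → 0.00611 × 10000 / 9.8 = 6.23 mm
Layer 70–39 kPa: Δp = 310 hPa = 31000 Pa, q̄ = 0.00273 kg/kg → 0.00273 × 31000 / 9.8 = 8.64 mm
Layer 39–30 kPa: Δp = 90 hPa = 9000 Pa, q̄ = 0.00151 kg/kg → 0.00151 × 9000 / 9.8 = 1.39 mm
PW = 19.55 + 6.23 + 8.64 + 1.39 = 35.81 ≈ 35.8 mm.

PW ≈ 35.8 mm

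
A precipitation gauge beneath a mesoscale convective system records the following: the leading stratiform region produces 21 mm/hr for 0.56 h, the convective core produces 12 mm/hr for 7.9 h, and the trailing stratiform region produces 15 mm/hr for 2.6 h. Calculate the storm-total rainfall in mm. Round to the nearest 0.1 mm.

Total = Σ Rᵢ Δtᵢ = 21 × 0.56 + 12 × 7.9 + 15 × 2.6
      = 11.76 + 94.8 + 39 = 145.6 mm.

total ≈ 145.6 mm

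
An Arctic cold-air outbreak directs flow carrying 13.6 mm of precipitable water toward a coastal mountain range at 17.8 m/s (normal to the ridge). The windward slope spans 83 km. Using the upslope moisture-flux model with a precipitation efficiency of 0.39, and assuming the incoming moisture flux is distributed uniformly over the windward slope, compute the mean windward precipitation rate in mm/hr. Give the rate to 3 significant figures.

R ≈ 4.09 mm/hr

Incoming column moisture flux per unit ridge length: F = V × PW = 17.8 × 13.6 = 242.08 mm·m/s.
Spread over the 83 km slope with efficiency ε = 0.39: R = ε·F/W = 0.39 × 242.08 / 83000 m = 1.137e-03 mm/s.
R = 1.137e-03 × 3600 = 4.09 mm/hr.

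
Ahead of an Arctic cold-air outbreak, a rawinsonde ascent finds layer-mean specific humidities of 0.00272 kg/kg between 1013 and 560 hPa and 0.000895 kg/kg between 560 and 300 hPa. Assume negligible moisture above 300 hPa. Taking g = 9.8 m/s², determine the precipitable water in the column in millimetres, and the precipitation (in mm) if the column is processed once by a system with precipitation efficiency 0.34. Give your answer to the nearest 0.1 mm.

PW ≈ 14.9 mm; precipitation ≈ 5.1 mm

Precipitable water is the column-integrated vapour mass per unit area: PW = (1/g) Σ q̄ Δp, with q in kg/kg and Δp in Pa (1 kg/m² of water = 1 mm).
Layer 1013–560 hPa: Δp = 453 hPa = 45300 Pa, q̄ = 0.00272 kg/kg → 0.00272 × 45300 / 9.8 = 12.57 mm
Layer 560–300 hPa: Δp = 260 hPa = 26000 Pa, q̄ = 0.000895 kg/kg → 0.000895 × 26000 / 9.8 = 2.37 mm
PW = 12.57 + 2.37 = 14.94 ≈ 14.9 mm.
Precipitation = ε × PW = 0.34 × 14.9 = 5.1 mm.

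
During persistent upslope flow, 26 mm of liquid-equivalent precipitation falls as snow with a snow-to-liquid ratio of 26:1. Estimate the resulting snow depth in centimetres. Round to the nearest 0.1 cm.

snow depth ≈ 67.6 cm

Snow depth = liquid × ratio = 26 mm × 26 = 676 mm = 67.6 cm.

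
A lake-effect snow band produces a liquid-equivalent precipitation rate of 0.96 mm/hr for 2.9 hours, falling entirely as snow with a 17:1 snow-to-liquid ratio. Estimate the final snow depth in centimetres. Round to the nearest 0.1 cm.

snow depth ≈ 4.7 cm

Liquid-equivalent depth = 0.96 × 2.9 = 2.784 mm.
Snow depth = 2.784 mm × 17 = 47.328 mm = 4.7 cm.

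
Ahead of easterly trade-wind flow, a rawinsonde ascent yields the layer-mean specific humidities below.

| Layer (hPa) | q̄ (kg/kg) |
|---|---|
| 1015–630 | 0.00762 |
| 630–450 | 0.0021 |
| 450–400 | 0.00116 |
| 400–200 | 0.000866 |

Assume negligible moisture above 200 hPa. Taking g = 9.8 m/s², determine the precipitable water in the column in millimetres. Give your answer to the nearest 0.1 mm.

Precipitable water is the column-integrated vapour mass per unit area: PW = (1/g) Σ q̄ Δp, with q in kg/kg and Δp in Pa (1 kg/m² of water = 1 mm).
Layer 1015–630 hPa: Δp = 385 hPa = 38500 Pa, q̄ = 0.00762 kg/kg → 0.00762 × 38500 / 9.8 = 29.94 mm
Layer 630–450 hPa: Δp = 180 hPa = 18000 Pa, q̄ = 0.0021 kg/kg → 0.0021 × 18000 / 9.8 = 3.86 mm
Layer 450–400 hPa: Δp = 50 hPa = 5000 Pa, q̄ = 0.00116 kg/kg → 0.00116 × 5000 / 9.8 = 0.59 mm
Layer 400–200 hPa: Δp = 200 hPa = 20000 Pa, q̄ = 0.000866 kg/kg → 0.000866 × 20000 / 9.8 = 1.77 mm
PW = 29.94 + 3.86 + 0.59 + 1.77 = 36.16 ≈ 36.2 mm.

PW ≈ 36.2 mm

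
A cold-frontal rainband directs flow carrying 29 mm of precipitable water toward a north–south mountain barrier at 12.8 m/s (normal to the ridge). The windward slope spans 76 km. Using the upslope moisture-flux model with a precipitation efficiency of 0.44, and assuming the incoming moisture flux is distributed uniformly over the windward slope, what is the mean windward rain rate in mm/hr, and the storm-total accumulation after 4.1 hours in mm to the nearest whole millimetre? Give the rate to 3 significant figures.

Incoming column moisture flux per unit ridge length: F = V × PW = 12.8 × 29 = 371.2 mm·m/s.
Spread over the 76 km slope with efficiency ε = 0.44: R = ε·F/W = 0.44 × 371.2 / 76000 m = 2.149e-03 mm/s.
R = 2.149e-03 × 3600 = 7.74 mm/hr.
Over 4.1 h: total = 7.74 × 4.1 = 31.734 ≈ 32 mm.

R ≈ 7.74 mm/hr; total ≈ 32 mm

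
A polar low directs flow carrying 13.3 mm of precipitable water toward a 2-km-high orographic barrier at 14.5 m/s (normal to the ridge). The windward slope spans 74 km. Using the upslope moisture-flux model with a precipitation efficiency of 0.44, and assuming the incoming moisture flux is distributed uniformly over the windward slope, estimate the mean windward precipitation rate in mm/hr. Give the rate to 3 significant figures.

R ≈ 4.13 mm/hr

Incoming column moisture flux per unit ridge length: F = V × PW = 14.5 × 13.3 = 192.85 mm·m/s.
Spread over the 74 km slope with efficiency ε = 0.44: R = ε·F/W = 0.44 × 192.85 / 74000 m = 1.147e-03 mm/s.
R = 1.147e-03 × 3600 = 4.13 mm/hr.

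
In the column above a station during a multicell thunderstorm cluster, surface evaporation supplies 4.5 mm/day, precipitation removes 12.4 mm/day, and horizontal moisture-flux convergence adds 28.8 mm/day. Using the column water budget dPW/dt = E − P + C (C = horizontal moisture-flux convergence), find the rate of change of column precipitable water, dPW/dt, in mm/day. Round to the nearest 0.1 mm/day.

dPW/dt ≈ 20.9 mm/day

dPW/dt = E − P + C = 4.5 − 12.4 + (28.8) = 20.9 mm/day.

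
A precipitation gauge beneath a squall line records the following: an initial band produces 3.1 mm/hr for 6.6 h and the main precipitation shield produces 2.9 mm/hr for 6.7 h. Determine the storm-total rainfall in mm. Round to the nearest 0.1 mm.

Total = Σ Rᵢ Δtᵢ = 3.1 × 6.6 + 2.9 × 6.7
      = 20.46 + 19.43 = 39.9 mm.

total ≈ 39.9 mm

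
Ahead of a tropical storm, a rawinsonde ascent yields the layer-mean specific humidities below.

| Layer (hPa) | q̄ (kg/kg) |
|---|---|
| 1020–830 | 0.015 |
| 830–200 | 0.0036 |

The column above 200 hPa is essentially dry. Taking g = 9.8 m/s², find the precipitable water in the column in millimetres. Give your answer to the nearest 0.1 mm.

PW ≈ 52.2 mm

Precipitable water is the column-integrated vapour mass per unit area: PW = (1/g) Σ q̄ Δp, with q in kg/kg and Δp in Pa (1 kg/m² of water = 1 mm).
Layer 1020–830 hPa: Δp = 190 hPa = 19000 Pa, q̄ = 0.015 kg/kg → 0.015 × 19000 / 9.8 = 29.08 mm
Layer 830–200 hPa: Δp = 630 hPa = 63000 Pa, q̄ = 0.0036 kg/kg → 0.0036 × 63000 / 9.8 = 23.14 mm
PW = 29.08 + 23.14 = 52.22 ≈ 52.2 mm.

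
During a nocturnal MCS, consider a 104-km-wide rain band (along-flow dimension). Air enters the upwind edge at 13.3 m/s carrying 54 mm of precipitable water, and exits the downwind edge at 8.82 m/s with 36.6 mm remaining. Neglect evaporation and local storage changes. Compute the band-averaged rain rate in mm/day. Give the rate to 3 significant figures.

R ≈ 328 mm/day

Column moisture flux per unit crosswind length is F = V × PW.
Inflow: F_in = 13.3 × 54 = 718.2 mm·m/s
Outflow: F_out = 8.82 × 36.6 = 322.812 mm·m/s
Steady-state rate R = (F_in − F_out)/L = (718.2 − 322.812) / 104000 m = 3.802e-03 mm/s.
R = 3.802e-03 × 3600 × 24 = 328 mm/day.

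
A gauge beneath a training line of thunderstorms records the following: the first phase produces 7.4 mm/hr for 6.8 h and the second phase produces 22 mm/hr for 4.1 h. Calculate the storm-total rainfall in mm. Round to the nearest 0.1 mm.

total ≈ 140.5 mm

Total = Σ Rᵢ Δtᵢ = 7.4 × 6.8 + 22 × 4.1
      = 50.32 + 90.2 = 140.5 mm.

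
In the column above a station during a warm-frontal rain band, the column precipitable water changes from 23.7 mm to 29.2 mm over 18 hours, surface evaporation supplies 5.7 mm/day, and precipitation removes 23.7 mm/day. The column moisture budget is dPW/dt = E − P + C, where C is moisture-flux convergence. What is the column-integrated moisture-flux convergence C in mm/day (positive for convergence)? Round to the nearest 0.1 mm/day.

dPW/dt = (29.2 − 23.7) mm / (18/24 day) = +7.333 mm/day.
C = dPW/dt − E + P = (+7.333) − 5.7 + 23.7 = 25.3 mm/day.

C ≈ 25.3 mm/day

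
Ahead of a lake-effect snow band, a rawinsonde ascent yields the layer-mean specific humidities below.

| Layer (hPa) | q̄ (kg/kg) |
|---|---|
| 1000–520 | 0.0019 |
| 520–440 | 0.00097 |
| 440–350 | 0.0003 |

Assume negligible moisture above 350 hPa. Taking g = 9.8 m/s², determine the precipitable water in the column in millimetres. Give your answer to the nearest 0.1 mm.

Precipitable water is the column-integrated vapour mass per unit area: PW = (1/g) Σ q̄ Δp, with q in kg/kg and Δp in Pa (1 kg/m² of water = 1 mm).
Layer 1000–520 hPa: Δp = 480 hPa = 48000 Pa, q̄ = 0.0019 kg/kg → 0.0019 × 48000 / 9.8 = 9.31 mm
Layer 520–440 hPa: Δp = 80 hPa = 8000 Pa, q̄ = 0.00097 kg/kg → 0.00097 × 8000 / 9.8 = 0.79 mm
Layer 440–350 hPa: Δp = 90 hPa = 9000 Pa, q̄ = 0.0003 kg/kg → 0.0003 × 9000 / 9.8 = 0.28 mm
PW = 9.31 + 0.79 + 0.28 = 10.38 ≈ 10.4 mm.

PW ≈ 10.4 mm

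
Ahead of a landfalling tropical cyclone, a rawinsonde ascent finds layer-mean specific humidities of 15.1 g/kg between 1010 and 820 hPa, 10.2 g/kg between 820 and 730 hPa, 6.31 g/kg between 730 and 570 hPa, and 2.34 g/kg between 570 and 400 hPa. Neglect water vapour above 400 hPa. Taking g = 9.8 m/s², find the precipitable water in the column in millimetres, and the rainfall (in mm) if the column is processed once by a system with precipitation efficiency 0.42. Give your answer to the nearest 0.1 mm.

PW ≈ 53.0 mm; rainfall ≈ 22.3 mm

Precipitable water is the column-integrated vapour mass per unit area: PW = (1/g) Σ q̄ Δp, with q in kg/kg and Δp in Pa (1 kg/m² of water = 1 mm).
Layer 1010–820 hPa: Δp = 190 hPa = 19000 Pa, q̄ = 0.0151 kg/kg → 0.0151 × 19000 / 9.8 = 29.28 mm
Layer 820–730 hPa: Δp = 90 hPa = 9000 Pa, q̄ = 0.0102 kg/kg → 0.0102 × 9000 / 9.8 = 9.37 mm
Layer 730–570 hPa: Δp = 160 hPa = 16000 Pa, q̄ = 0.00631 kg/kg → 0.00631 × 16000 / 9.8 = 10.30 mm
Layer 570–400 hPa: Δp = 170 hPa = 17000 Pa, q̄ = 0.00234 kg/kg → 0.00234 × 17000 / 9.8 = 4.06 mm
PW = 29.28 + 9.37 + 10.30 + 4.06 = 53.01 ≈ 53.0 mm.
Rainfall = ε × PW = 0.42 × 53.0 = 22.3 mm.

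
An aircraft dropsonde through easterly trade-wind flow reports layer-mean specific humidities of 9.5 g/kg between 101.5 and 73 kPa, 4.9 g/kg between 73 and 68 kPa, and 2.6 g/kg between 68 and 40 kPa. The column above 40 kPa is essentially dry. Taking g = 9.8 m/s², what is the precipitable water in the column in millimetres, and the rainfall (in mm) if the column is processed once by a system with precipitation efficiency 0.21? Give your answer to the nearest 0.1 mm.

Precipitable water is the column-integrated vapour mass per unit area: PW = (1/g) Σ q̄ Δp, with q in kg/kg and Δp in Pa (1 kg/m² of water = 1 mm).
Layer 101.5–73 kPa: Δp = 285 hPa = 28500 Pa, q̄ = 0.0095 kg/kg → 0.0095 × 28500 / 9.8 = 27.63 mm
Layer 73–68 kPa: Δp = 50 hPa = 5000 Pa, q̄ = 0.0049 kg/kg → 0.0049 × 5000 / 9.8 = 2.50 mm
Layer 68–40 kPa: Δp = 280 hPa = 28000 Pa, q̄ = 0.0026 kg/kg → 0.0026 × 28000 / 9.8 = 7.43 mm
PW = 27.63 + 2.50 + 7.43 = 37.56 ≈ 37.6 mm.
Rainfall = ε × PW = 0.21 × 37.6 = 7.9 mm.

PW ≈ 37.6 mm; rainfall ≈ 7.9 mm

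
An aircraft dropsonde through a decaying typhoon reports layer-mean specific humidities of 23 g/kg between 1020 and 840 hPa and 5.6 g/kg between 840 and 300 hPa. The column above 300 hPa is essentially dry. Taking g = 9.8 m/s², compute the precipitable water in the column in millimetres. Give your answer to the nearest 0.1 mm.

PW ≈ 73.1 mm

Precipitable water is the column-integrated vapour mass per unit area: PW = (1/g) Σ q̄ Δp, with q in kg/kg and Δp in Pa (1 kg/m² of water = 1 mm).
Layer 1020–840 hPa: Δp = 180 hPa = 18000 Pa, q̄ = 0.023 kg/kg → 0.023 × 18000 / 9.8 = 42.24 mm
Layer 840–300 hPa: Δp = 540 hPa = 54000 Pa, q̄ = 0.0056 kg/kg → 0.0056 × 54000 / 9.8 = 30.86 mm
PW = 42.24 + 30.86 = 73.10 ≈ 73.1 mm.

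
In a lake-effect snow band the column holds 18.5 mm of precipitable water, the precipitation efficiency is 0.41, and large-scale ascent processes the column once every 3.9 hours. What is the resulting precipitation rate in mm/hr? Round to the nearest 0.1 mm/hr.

Each overturning extracts ε × PW = 0.41 × 18.5 = 7.585 mm.
Rate = ε·PW / τ = 7.585 / 3.9 h = 1.9 mm/hr.

R ≈ 1.9 mm/hr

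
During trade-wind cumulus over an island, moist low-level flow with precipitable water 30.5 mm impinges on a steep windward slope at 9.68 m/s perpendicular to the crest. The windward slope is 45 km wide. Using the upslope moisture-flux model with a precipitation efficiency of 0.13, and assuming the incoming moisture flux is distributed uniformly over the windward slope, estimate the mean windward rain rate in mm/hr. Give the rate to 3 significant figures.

Incoming column moisture flux per unit ridge length: F = V × PW = 9.68 × 30.5 = 295.24 mm·m/s.
Spread over the 45 km slope with efficiency ε = 0.13: R = ε·F/W = 0.13 × 295.24 / 45000 m = 8.529e-04 mm/s.
R = 8.529e-04 × 3600 = 3.07 mm/hr.

R ≈ 3.07 mm/hr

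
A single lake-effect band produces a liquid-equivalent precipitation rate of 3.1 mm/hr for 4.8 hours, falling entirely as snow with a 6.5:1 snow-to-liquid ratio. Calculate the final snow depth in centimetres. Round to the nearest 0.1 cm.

snow depth ≈ 9.7 cm

Liquid-equivalent depth = 3.1 × 4.8 = 14.88 mm.
Snow depth = 14.88 mm × 6.5 = 96.72 mm = 9.7 cm.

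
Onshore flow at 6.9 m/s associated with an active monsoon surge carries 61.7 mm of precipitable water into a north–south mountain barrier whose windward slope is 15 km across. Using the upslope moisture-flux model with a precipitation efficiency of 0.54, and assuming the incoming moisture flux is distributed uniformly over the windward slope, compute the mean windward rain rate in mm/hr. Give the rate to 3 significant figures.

R ≈ 55.2 mm/hr

Incoming column moisture flux per unit ridge length: F = V × PW = 6.9 × 61.7 = 425.73 mm·m/s.
Spread over the 15 km slope with efficiency ε = 0.54: R = ε·F/W = 0.54 × 425.73 / 15000 m = 1.533e-02 mm/s.
R = 1.533e-02 × 3600 = 55.2 mm/hr.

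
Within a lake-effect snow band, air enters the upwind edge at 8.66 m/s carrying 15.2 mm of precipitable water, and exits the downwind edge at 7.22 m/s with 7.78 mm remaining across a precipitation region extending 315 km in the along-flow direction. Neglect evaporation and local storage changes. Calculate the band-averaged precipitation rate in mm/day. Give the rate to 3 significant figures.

Column moisture flux per unit crosswind length is F = V × PW.
Inflow: F_in = 8.66 × 15.2 = 131.632 mm·m/s
Outflow: F_out = 7.22 × 7.78 = 56.1716 mm·m/s
Steady-state rate R = (F_in − F_out)/L = (131.632 − 56.1716) / 315000 m = 2.396e-04 mm/s.
R = 2.396e-04 × 3600 × 24 = 20.7 mm/day.

R ≈ 20.7 mm/day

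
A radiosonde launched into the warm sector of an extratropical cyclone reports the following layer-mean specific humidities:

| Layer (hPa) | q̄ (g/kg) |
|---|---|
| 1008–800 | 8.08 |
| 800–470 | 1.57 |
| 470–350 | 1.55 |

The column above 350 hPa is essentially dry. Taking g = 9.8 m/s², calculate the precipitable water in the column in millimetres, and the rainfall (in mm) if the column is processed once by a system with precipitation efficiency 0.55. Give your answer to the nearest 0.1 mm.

Precipitable water is the column-integrated vapour mass per unit area: PW = (1/g) Σ q̄ Δp, with q in kg/kg and Δp in Pa (1 kg/m² of water = 1 mm).
Layer 1008–800 hPa: Δp = 208 hPa = 20800 Pa, q̄ = 0.00808 kg/kg → 0.00808 × 20800 / 9.8 = 17.15 mm
Layer 800–470 hPa: Δp = 330 hPa = 33000 Pa, q̄ = 0.00157 kg/kg → 0.00157 × 33000 / 9.8 = 5.29 mm
Layer 470–350 hPa: Δp = 120 hPa = 12000 Pa, q̄ = 0.00155 kg/kg → 0.00155 × 12000 / 9.8 = 1.90 mm
PW = 17.15 + 5.29 + 1.90 = 24.34 ≈ 24.3 mm.
Rainfall = ε × PW = 0.55 × 24.3 = 13.4 mm.

PW ≈ 24.3 mm; rainfall ≈ 13.4 mm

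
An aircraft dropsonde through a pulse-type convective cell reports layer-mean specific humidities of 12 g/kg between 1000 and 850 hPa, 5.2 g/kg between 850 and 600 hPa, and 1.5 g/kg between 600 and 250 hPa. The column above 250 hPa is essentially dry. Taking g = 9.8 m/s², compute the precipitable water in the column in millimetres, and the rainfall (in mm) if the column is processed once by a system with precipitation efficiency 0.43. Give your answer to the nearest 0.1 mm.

PW ≈ 37.0 mm; rainfall ≈ 15.9 mm

Precipitable water is the column-integrated vapour mass per unit area: PW = (1/g) Σ q̄ Δp, with q in kg/kg and Δp in Pa (1 kg/m² of water = 1 mm).
Layer 1000–850 hPa: Δp = 150 hPa = 15000 Pa, q̄ = 0.012 kg/kg → 0.012 × 15000 / 9.8 = 18.37 mm
Layer 850–600 hPa: Δp = 250 hPa = 25000 Pa, q̄ = 0.0052 kg/kg → 0.0052 × 25000 / 9.8 = 13.27 mm
Layer 600–250 hPa: Δp = 350 hPa = 35000 Pa, q̄ = 0.0015 kg/kg → 0.0015 × 35000 / 9.8 = 5.36 mm
PW = 18.37 + 13.27 + 5.36 = 37.00 ≈ 37.0 mm.
Rainfall = ε × PW = 0.43 × 37.0 = 15.9 mm.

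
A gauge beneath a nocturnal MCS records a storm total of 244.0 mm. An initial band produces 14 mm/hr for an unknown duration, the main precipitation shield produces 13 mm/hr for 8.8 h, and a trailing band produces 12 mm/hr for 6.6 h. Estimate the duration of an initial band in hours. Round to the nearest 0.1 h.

duration ≈ 3.6 h

Known phases: 13 × 8.8 + 12 × 6.6 = 114.4 + 79.2 = 193.6 mm.
Remaining depth = 244.0 − 193.6 = 50.4 mm.
Duration = 50.4 / 14 = 3.6 h.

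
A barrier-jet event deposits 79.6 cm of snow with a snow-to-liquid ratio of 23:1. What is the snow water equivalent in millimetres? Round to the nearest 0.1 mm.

SWE ≈ 34.6 mm

SWE = snow depth / ratio = 79.6 cm / 23 = 3.461 cm = 34.6 mm.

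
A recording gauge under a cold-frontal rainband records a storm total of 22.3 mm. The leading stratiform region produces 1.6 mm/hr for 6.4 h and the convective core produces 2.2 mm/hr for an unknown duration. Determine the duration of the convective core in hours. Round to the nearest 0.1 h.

Known phases: 1.6 × 6.4 = 10.24 mm.
Remaining depth = 22.3 − 10.24 = 12.06 mm.
Duration = 12.06 / 2.2 = 5.5 h.

duration ≈ 5.5 h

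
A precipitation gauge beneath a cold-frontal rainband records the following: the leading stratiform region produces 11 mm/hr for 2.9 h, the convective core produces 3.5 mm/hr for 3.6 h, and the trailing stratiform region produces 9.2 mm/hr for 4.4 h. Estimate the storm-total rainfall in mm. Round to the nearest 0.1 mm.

total ≈ 85.0 mm

Total = Σ Rᵢ Δtᵢ = 11 × 2.9 + 3.5 × 3.6 + 9.2 × 4.4
      = 31.9 + 12.6 + 40.48 = 85.0 mm.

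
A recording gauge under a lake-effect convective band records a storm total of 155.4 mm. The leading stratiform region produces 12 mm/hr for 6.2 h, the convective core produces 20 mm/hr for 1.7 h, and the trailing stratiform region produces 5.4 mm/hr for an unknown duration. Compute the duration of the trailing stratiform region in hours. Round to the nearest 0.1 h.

duration ≈ 8.7 h

Known phases: 12 × 6.2 + 20 × 1.7 = 74.4 + 34 = 108.4 mm.
Remaining depth = 155.4 − 108.4 = 47 mm.
Duration = 47 / 5.4 = 8.7 h.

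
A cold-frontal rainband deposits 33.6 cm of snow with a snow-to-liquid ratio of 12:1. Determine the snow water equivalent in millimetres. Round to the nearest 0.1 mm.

SWE = snow depth / ratio = 33.6 cm / 12 = 2.800 cm = 28.0 mm.

SWE ≈ 28.0 mm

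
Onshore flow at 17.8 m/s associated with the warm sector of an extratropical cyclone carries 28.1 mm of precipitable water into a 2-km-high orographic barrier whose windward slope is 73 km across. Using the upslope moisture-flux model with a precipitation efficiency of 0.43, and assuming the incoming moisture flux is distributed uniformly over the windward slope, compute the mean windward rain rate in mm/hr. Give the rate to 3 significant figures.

R ≈ 10.6 mm/hr

Incoming column moisture flux per unit ridge length: F = V × PW = 17.8 × 28.1 = 500.18 mm·m/s.
Spread over the 73 km slope with efficiency ε = 0.43: R = ε·F/W = 0.43 × 500.18 / 73000 m = 2.946e-03 mm/s.
R = 2.946e-03 × 3600 = 10.6 mm/hr.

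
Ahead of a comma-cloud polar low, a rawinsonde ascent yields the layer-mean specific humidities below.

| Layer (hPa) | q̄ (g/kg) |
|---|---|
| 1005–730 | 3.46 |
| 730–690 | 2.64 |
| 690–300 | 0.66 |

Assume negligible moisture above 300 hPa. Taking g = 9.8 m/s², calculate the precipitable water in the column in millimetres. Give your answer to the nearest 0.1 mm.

Precipitable water is the column-integrated vapour mass per unit area: PW = (1/g) Σ q̄ Δp, with q in kg/kg and Δp in Pa (1 kg/m² of water = 1 mm).
Layer 1005–730 hPa: Δp = 275 hPa = 27500 Pa, q̄ = 0.00346 kg/kg → 0.00346 × 27500 / 9.8 = 9.71 mm
Layer 730–690 hPa: Δp = 40 hPa = 4000 Pa, q̄ = 0.00264 kg/kg → 0.00264 × 4000 / 9.8 = 1.08 mm
Layer 690–300 hPa: Δp = 390 hPa = 39000 Pa, q̄ = 0.00066 kg/kg → 0.00066 × 39000 / 9.8 = 2.63 mm
PW = 9.71 + 1.08 + 2.63 = 13.42 ≈ 13.4 mm.

PW ≈ 13.4 mm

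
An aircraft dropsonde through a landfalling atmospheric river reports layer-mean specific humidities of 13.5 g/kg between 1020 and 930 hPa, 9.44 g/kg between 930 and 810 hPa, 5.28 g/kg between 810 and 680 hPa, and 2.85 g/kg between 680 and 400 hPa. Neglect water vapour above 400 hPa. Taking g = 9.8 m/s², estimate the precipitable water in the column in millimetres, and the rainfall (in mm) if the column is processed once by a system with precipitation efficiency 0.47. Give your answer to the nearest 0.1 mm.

PW ≈ 39.1 mm; rainfall ≈ 18.4 mm

Precipitable water is the column-integrated vapour mass per unit area: PW = (1/g) Σ q̄ Δp, with q in kg/kg and Δp in Pa (1 kg/m² of water = 1 mm).
Layer 1020–930 hPa: Δp = 90 hPa = 9000 Pa, q̄ = 0.0135 kg/kg → 0.0135 × 9000 / 9.8 = 12.40 mm
Layer 930–810 hPa: Δp = 120 hPa = 12000 Pa, q̄ = 0.00944 kg/kg → 0.00944 × 12000 / 9.8 = 11.56 mm
Layer 810–680 hPa: Δp = 130 hPa = 13000 Pa, q̄ = 0.00528 kg/kg → 0.00528 × 13000 / 9.8 = 7.00 mm
Layer 680–400 hPa: Δp = 280 hPa = 28000 Pa, q̄ = 0.00285 kg/kg → 0.00285 × 28000 / 9.8 = 8.14 mm
PW = 12.40 + 11.56 + 7.00 + 8.14 = 39.10 ≈ 39.1 mm.
Rainfall = ε × PW = 0.47 × 39.1 = 18.4 mm.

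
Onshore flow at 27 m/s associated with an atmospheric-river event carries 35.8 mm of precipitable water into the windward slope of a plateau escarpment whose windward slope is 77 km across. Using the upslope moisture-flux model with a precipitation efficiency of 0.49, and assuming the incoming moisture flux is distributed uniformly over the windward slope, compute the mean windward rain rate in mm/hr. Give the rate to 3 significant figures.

R ≈ 22.1 mm/hr

Incoming column moisture flux per unit ridge length: F = V × PW = 27 × 35.8 = 966.6 mm·m/s.
Spread over the 77 km slope with efficiency ε = 0.49: R = ε·F/W = 0.49 × 966.6 / 77000 m = 6.151e-03 mm/s.
R = 6.151e-03 × 3600 = 22.1 mm/hr.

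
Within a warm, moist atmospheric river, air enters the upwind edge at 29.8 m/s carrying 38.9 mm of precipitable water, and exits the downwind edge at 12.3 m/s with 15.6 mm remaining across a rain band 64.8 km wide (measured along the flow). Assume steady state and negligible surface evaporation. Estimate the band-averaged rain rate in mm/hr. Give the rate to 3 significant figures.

R ≈ 53.7 mm/hr

Column moisture flux per unit crosswind length is F = V × PW.
Inflow: F_in = 29.8 × 38.9 = 1159.22 mm·m/s
Outflow: F_out = 12.3 × 15.6 = 191.88 mm·m/s
Steady-state rate R = (F_in − F_out)/L = (1159.22 − 191.88) / 64800 m = 1.493e-02 mm/s.
R = 1.493e-02 × 3600 = 53.7 mm/hr.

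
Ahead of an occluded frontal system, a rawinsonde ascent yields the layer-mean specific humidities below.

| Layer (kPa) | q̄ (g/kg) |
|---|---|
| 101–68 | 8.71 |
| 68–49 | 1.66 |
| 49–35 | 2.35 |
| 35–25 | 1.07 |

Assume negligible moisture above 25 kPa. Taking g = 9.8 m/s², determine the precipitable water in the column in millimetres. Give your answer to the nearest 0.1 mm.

Precipitable water is the column-integrated vapour mass per unit area: PW = (1/g) Σ q̄ Δp, with q in kg/kg and Δp in Pa (1 kg/m² of water = 1 mm).
Layer 101–68 kPa: Δp = 330 hPa = 33000 Pa, q̄ = 0.00871 kg/kg → 0.00871 × 33000 / 9.8 = 29.33 mm
Layer 68–49 kPa: Δp = 190 hPa = 19000 Pa, q̄ = 0.00166 kg/kg → 0.00166 × 19000 / 9.8 = 3.22 mm
Layer 49–35 kPa: Δp = 140 hPa = 14000 Pa, q̄ = 0.00235 kg/kg → 0.00235 × 14000 / 9.8 = 3.36 mm
Layer 35–25 kPa: Δp = 100 hPa = 10000 Pa, q̄ = 0.00107 kg/kg → 0.00107 × 10000 / 9.8 = 1.09 mm
PW = 29.33 + 3.22 + 3.36 + 1.09 = 37.00 ≈ 37.0 mm.

PW ≈ 37.0 mm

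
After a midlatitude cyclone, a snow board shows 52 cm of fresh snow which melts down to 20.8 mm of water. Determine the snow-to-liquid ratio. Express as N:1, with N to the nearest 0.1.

ratio ≈ 25.0

Ratio = snow depth / SWE = 520 mm / 20.8 mm = 25.0, i.e. 25.0:1.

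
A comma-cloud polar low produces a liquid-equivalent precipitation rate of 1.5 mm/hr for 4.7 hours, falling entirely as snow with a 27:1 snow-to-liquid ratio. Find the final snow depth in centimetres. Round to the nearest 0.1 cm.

snow depth ≈ 19.0 cm

Liquid-equivalent depth = 1.5 × 4.7 = 7.05 mm.
Snow depth = 7.05 mm × 27 = 190.35 mm = 19.0 cm.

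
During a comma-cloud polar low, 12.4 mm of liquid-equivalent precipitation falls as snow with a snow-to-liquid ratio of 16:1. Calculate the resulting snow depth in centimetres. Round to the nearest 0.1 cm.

Snow depth = liquid × ratio = 12.4 mm × 16 = 198.4 mm = 19.8 cm.

snow depth ≈ 19.8 cm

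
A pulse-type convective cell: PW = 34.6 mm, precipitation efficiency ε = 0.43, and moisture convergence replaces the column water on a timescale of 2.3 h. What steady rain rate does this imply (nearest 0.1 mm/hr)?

Each overturning extracts ε × PW = 0.43 × 34.6 = 14.878 mm.
Rate = ε·PW / τ = 14.878 / 2.3 h = 6.5 mm/hr.

R ≈ 6.5 mm/hr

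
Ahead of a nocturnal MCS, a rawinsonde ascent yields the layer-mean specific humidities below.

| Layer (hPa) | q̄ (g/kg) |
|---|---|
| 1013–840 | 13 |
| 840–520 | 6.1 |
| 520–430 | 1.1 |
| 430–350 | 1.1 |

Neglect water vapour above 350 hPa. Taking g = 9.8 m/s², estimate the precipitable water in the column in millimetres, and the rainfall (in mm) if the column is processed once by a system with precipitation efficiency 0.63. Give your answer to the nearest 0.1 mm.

Precipitable water is the column-integrated vapour mass per unit area: PW = (1/g) Σ q̄ Δp, with q in kg/kg and Δp in Pa (1 kg/m² of water = 1 mm).
Layer 1013–840 hPa: Δp = 173 hPa = 17300 Pa, q̄ = 0.013 kg/kg → 0.013 × 17300 / 9.8 = 22.95 mm
Layer 840–520 hPa: Δp = 320 hPa = 32000 Pa, q̄ = 0.0061 kg/kg → 0.0061 × 32000 / 9.8 = 19.92 mm
Layer 520–430 hPa: Δp = 90 hPa = 9000 Pa, q̄ = 0.0011 kg/kg → 0.0011 × 9000 / 9.8 = 1.01 mm
Layer 430–350 hPa: Δp = 80 hPa = 8000 Pa, q̄ = 0.0011 kg/kg → 0.0011 × 8000 / 9.8 = 0.90 mm
PW = 22.95 + 19.92 + 1.01 + 0.90 = 44.78 ≈ 44.8 mm.
Rainfall = ε × PW = 0.63 × 44.8 = 28.2 mm.

PW ≈ 44.8 mm; rainfall ≈ 28.2 mm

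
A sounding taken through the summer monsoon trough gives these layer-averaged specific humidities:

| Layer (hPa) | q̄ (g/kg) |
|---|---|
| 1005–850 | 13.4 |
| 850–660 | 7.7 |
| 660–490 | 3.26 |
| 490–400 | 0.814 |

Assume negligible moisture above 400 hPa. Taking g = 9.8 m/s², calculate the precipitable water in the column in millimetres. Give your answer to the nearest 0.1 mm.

Precipitable water is the column-integrated vapour mass per unit area: PW = (1/g) Σ q̄ Δp, with q in kg/kg and Δp in Pa (1 kg/m² of water = 1 mm).
Layer 1005–850 hPa: Δp = 155 hPa = 15500 Pa, q̄ = 0.0134 kg/kg → 0.0134 × 15500 / 9.8 = 21.19 mm
Layer 850–660 hPa: Δp = 190 hPa = 19000 Pa, q̄ = 0.0077 kg/kg → 0.0077 × 19000 / 9.8 = 14.93 mm
Layer 660–490 hPa: Δp = 170 hPa = 17000 Pa, q̄ = 0.00326 kg/kg → 0.00326 × 17000 / 9.8 = 5.66 mm
Layer 490–400 hPa: Δp = 90 hPa = 9000 Pa, q̄ = 0.000814 kg/kg → 0.000814 × 9000 / 9.8 = 0.75 mm
PW = 21.19 + 14.93 + 5.66 + 0.75 = 42.53 ≈ 42.5 mm.

PW ≈ 42.5 mm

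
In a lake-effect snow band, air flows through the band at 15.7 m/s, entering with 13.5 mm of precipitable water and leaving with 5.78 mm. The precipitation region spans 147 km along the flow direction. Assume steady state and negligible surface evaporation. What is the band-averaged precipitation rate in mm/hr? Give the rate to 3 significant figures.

Column moisture flux per unit crosswind length is F = V × PW.
Inflow: F_in = 15.7 × 13.5 = 211.95 mm·m/s
Outflow: F_out = 15.7 × 5.78 = 90.746 mm·m/s
Steady-state rate R = (F_in − F_out)/L = (211.95 − 90.746) / 147000 m = 8.245e-04 mm/s.
R = 8.245e-04 × 3600 = 2.97 mm/hr.

R ≈ 2.97 mm/hr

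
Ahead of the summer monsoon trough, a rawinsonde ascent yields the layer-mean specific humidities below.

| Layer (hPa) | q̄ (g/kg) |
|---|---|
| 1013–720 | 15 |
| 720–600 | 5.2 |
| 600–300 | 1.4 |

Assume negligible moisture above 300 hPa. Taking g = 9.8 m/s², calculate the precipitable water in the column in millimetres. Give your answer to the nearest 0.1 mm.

Precipitable water is the column-integrated vapour mass per unit area: PW = (1/g) Σ q̄ Δp, with q in kg/kg and Δp in Pa (1 kg/m² of water = 1 mm).
Layer 1013–720 hPa: Δp = 293 hPa = 29300 Pa, q̄ = 0.015 kg/kg → 0.015 × 29300 / 9.8 = 44.85 mm
Layer 720–600 hPa: Δp = 120 hPa = 12000 Pa, q̄ = 0.0052 kg/kg → 0.0052 × 12000 / 9.8 = 6.37 mm
Layer 600–300 hPa: Δp = 300 hPa = 30000 Pa, q̄ = 0.0014 kg/kg → 0.0014 × 30000 / 9.8 = 4.29 mm
PW = 44.85 + 6.37 + 4.29 = 55.51 ≈ 55.5 mm.

PW ≈ 55.5 mm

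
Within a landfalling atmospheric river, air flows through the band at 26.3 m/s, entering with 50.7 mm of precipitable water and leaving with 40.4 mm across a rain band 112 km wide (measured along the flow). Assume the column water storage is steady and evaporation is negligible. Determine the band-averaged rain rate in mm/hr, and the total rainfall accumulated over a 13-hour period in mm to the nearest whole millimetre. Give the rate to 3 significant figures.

R ≈ 8.71 mm/hr; total ≈ 113 mm

Column moisture flux per unit crosswind length is F = V × PW.
Inflow: F_in = 26.3 × 50.7 = 1333.41 mm·m/s
Outflow: F_out = 26.3 × 40.4 = 1062.52 mm·m/s
Steady-state rate R = (F_in − F_out)/L = (1333.41 − 1062.52) / 112000 m = 2.419e-03 mm/s.
R = 2.419e-03 × 3600 = 8.71 mm/hr.
Over 13 h: total = 8.71 × 13 = 113.23 ≈ 113 mm.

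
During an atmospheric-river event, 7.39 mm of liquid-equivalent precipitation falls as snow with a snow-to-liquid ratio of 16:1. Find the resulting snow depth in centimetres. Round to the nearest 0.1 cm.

snow depth ≈ 11.8 cm

Snow depth = liquid × ratio = 7.39 mm × 16 = 118.24 mm = 11.8 cm.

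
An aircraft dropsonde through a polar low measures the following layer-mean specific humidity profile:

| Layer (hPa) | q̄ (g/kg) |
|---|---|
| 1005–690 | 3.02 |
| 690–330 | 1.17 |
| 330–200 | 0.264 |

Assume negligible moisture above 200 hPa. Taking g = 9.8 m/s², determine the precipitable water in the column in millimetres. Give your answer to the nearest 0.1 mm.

PW ≈ 14.4 mm

Precipitable water is the column-integrated vapour mass per unit area: PW = (1/g) Σ q̄ Δp, with q in kg/kg and Δp in Pa (1 kg/m² of water = 1 mm).
Layer 1005–690 hPa: Δp = 315 hPa = 31500 Pa, q̄ = 0.00302 kg/kg → 0.00302 × 31500 / 9.8 = 9.71 mm
Layer 690–330 hPa: Δp = 360 hPa = 36000 Pa, q̄ = 0.00117 kg/kg → 0.00117 × 36000 / 9.8 = 4.30 mm
Layer 330–200 hPa: Δp = 130 hPa = 13000 Pa, q̄ = 0.000264 kg/kg → 0.000264 × 13000 / 9.8 = 0.35 mm
PW = 9.71 + 4.30 + 0.35 = 14.36 ≈ 14.4 mm.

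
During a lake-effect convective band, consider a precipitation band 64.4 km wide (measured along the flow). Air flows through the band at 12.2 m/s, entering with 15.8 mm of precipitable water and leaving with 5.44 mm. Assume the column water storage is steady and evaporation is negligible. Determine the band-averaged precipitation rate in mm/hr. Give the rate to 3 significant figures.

R ≈ 7.07 mm/hr

Column moisture flux per unit crosswind length is F = V × PW.
Inflow: F_in = 12.2 × 15.8 = 192.76 mm·m/s
Outflow: F_out = 12.2 × 5.44 = 66.368 mm·m/s
Steady-state rate R = (F_in − F_out)/L = (192.76 − 66.368) / 64400 m = 1.963e-03 mm/s.
R = 1.963e-03 × 3600 = 7.07 mm/hr.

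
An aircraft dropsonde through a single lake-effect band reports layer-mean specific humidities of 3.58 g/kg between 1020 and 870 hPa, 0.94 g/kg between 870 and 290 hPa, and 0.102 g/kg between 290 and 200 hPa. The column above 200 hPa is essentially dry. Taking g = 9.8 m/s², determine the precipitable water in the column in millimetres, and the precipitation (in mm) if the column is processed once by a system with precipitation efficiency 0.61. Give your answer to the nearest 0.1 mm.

PW ≈ 11.1 mm; precipitation ≈ 6.8 mm

Precipitable water is the column-integrated vapour mass per unit area: PW = (1/g) Σ q̄ Δp, with q in kg/kg and Δp in Pa (1 kg/m² of water = 1 mm).
Layer 1020–870 hPa: Δp = 150 hPa = 15000 Pa, q̄ = 0.00358 kg/kg → 0.00358 × 15000 / 9.8 = 5.48 mm
Layer 870–290 hPa: Δp = 580 hPa = 58000 Pa, q̄ = 0.00094 kg/kg → 0.00094 × 58000 / 9.8 = 5.56 mm
Layer 290–200 hPa: Δp = 90 hPa = 9000 Pa, q̄ = 0.000102 kg/kg → 0.000102 × 9000 / 9.8 = 0.09 mm
PW = 5.48 + 5.56 + 0.09 = 11.13 ≈ 11.1 mm.
Precipitation = ε × PW = 0.61 × 11.1 = 6.8 mm.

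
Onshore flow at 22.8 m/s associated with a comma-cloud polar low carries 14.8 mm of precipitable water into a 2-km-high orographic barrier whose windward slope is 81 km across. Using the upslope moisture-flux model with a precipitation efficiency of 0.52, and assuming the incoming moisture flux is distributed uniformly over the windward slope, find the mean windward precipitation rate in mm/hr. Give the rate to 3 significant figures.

R ≈ 7.80 mm/hr

Incoming column moisture flux per unit ridge length: F = V × PW = 22.8 × 14.8 = 337.44 mm·m/s.
Spread over the 81 km slope with efficiency ε = 0.52: R = ε·F/W = 0.52 × 337.44 / 81000 m = 2.166e-03 mm/s.
R = 2.166e-03 × 3600 = 7.80 mm/hr.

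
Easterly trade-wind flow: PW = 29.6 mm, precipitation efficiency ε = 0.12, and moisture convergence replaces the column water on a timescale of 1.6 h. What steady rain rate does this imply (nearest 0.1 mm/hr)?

Each overturning extracts ε × PW = 0.12 × 29.6 = 3.552 mm.
Rate = ε·PW / τ = 3.552 / 1.6 h = 2.2 mm/hr.

R ≈ 2.2 mm/hr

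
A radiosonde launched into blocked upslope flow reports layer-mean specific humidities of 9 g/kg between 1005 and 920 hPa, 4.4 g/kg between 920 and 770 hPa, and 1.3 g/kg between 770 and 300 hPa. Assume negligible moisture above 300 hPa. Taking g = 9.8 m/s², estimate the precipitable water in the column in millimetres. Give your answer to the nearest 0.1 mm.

PW ≈ 20.8 mm

Precipitable water is the column-integrated vapour mass per unit area: PW = (1/g) Σ q̄ Δp, with q in kg/kg and Δp in Pa (1 kg/m² of water = 1 mm).
Layer 1005–920 hPa: Δp = 85 hPa = 8500 Pa, q̄ = 0.009 kg/kg → 0.009 × 8500 / 9.8 = 7.81 mm
Layer 920–770 hPa: Δp = 150 hPa = 15000 Pa, q̄ = 0.0044 kg/kg → 0.0044 × 15000 / 9.8 = 6.73 mm
Layer 770–300 hPa: Δp = 470 hPa = 47000 Pa, q̄ = 0.0013 kg/kg → 0.0013 × 47000 / 9.8 = 6.23 mm
PW = 7.81 + 6.73 + 6.23 = 20.77 ≈ 20.8 mm.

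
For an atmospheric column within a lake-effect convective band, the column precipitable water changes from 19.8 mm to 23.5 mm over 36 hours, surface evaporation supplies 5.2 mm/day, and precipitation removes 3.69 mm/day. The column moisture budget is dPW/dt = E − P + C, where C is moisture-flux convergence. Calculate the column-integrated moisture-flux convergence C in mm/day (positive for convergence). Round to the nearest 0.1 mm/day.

dPW/dt = (23.5 − 19.8) mm / (36/24 day) = +2.467 mm/day.
C = dPW/dt − E + P = (+2.467) − 5.2 + 3.69 = 1.0 mm/day.

C ≈ 1.0 mm/day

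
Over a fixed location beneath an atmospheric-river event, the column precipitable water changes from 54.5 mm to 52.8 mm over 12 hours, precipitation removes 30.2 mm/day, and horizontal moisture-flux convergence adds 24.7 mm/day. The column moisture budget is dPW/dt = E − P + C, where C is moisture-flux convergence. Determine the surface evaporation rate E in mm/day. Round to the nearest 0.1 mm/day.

E ≈ 2.1 mm/day

dPW/dt = (52.8 − 54.5) mm / (12/24 day) = -3.400 mm/day.
E = dPW/dt + P − C = (-3.400) + 30.2 − (24.7) = 2.1 mm/day.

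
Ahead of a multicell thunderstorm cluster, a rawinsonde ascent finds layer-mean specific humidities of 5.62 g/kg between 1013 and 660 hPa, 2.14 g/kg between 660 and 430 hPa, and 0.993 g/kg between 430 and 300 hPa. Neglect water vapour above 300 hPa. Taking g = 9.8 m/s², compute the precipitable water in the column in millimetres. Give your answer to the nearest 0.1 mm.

Precipitable water is the column-integrated vapour mass per unit area: PW = (1/g) Σ q̄ Δp, with q in kg/kg and Δp in Pa (1 kg/m² of water = 1 mm).
Layer 1013–660 hPa: Δp = 353 hPa = 35300 Pa, q̄ = 0.00562 kg/kg → 0.00562 × 35300 / 9.8 = 20.24 mm
Layer 660–430 hPa: Δp = 230 hPa = 23000 Pa, q̄ = 0.00214 kg/kg → 0.00214 × 23000 / 9.8 = 5.02 mm
Layer 430–300 hPa: Δp = 130 hPa = 13000 Pa, q̄ = 0.000993 kg/kg → 0.000993 × 13000 / 9.8 = 1.32 mm
PW = 20.24 + 5.02 + 1.32 = 26.58 ≈ 26.6 mm.

PW ≈ 26.6 mm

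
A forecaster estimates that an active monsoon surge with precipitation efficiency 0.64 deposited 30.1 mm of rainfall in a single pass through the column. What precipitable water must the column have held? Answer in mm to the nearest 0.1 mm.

PW = rainfall / ε = 30.1 / 0.64 = 47.0 mm.

PW ≈ 47.0 mm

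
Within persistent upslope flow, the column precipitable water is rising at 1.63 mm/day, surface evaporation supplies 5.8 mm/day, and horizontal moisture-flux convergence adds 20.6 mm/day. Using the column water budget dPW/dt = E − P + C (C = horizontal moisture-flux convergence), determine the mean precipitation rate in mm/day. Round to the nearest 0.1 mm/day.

dPW/dt = +1.63 mm/day.
P = E + C − dPW/dt = 5.8 + (20.6) − (+1.63) = 24.8 mm/day.

P ≈ 24.8 mm/day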